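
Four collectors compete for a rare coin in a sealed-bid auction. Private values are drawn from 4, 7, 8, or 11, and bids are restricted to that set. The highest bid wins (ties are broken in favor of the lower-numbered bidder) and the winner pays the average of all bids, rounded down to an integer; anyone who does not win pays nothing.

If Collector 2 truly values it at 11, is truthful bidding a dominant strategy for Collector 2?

No

Consider the case where Collector 1 bids 4, Collector 3 bids 4 and Collector 4 bids 4.
Truthful bid 11: wins, pays 5, utility 11 - 5 = 6.
Bid 7 instead: wins, pays 4, utility 11 - 4 = 7.
Since 7 > 6, bidding 7 is strictly better here, so truthful bidding is not dominant.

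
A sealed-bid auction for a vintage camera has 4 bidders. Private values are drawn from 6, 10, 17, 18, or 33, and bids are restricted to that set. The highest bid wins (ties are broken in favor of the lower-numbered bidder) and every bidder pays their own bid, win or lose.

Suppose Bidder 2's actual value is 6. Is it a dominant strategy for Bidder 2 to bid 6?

No

Consider the case where Bidder 1 bids 6, Bidder 3 bids 6 and Bidder 4 bids 6.
Truthful bid 6: loses but pays 6, utility -6.
Bid 10 instead: wins, pays 10, utility 6 - 10 = -4.
Since -4 > -6, bidding 10 is strictly better here, so truthful bidding is not dominant.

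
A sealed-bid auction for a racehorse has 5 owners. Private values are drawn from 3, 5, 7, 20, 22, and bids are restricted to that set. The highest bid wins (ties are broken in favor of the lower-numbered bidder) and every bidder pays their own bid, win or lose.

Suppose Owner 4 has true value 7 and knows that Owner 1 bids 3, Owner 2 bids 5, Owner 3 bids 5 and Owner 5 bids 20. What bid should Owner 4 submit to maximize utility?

3

Bid 3: loses but pays 3, utility -3.
Bid 5: loses but pays 5, utility -5.
Bid 7: loses but pays 7, utility -7.
Bid 20: wins, pays 20, utility 7 - 20 = -13.
Bid 22: wins, pays 22, utility 7 - 22 = -15.
The best choice is 3 with utility -3.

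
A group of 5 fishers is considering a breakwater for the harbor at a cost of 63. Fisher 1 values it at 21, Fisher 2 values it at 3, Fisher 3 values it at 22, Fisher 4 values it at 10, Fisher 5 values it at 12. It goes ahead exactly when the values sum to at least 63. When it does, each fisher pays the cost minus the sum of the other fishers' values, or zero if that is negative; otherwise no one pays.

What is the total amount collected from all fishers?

45

Total value 68 ≥ cost 63, so it is built.
Fisher 1: others sum to 47; max(0, 63 - 47) = 16.
Fisher 2: others sum to 65; max(0, 63 - 65) = 0.
Fisher 3: others sum to 46; max(0, 63 - 46) = 17.
Fisher 4: others sum to 58; max(0, 63 - 58) = 5.
Fisher 5: others sum to 56; max(0, 63 - 56) = 7.
Total collected = 16 + 0 + 17 + 5 + 7 = 45.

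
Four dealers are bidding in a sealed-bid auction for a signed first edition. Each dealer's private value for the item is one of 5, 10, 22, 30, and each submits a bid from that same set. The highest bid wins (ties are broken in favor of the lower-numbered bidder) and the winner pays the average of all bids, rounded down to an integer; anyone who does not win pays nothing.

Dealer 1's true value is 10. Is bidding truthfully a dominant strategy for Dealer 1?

Consider the case where Dealer 2 bids 5, Dealer 3 bids 5 and Dealer 4 bids 5.
Truthful bid 10: wins, pays 6, utility 10 - 6 = 4.
Bid 5 instead: wins, pays 5, utility 10 - 5 = 5.
Since 5 > 4, bidding 5 is strictly better here, so truthful bidding is not dominant.

No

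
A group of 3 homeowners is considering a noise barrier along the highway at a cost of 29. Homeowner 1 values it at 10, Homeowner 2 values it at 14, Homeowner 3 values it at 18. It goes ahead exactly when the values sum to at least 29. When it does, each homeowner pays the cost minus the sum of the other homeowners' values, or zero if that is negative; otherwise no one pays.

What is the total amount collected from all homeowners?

Total value 42 ≥ cost 29, so it is built.
Homeowner 1: others sum to 32; max(0, 29 - 32) = 0.
Homeowner 2: others sum to 28; max(0, 29 - 28) = 1.
Homeowner 3: others sum to 24; max(0, 29 - 24) = 5.
Total collected = 0 + 1 + 5 = 6.

6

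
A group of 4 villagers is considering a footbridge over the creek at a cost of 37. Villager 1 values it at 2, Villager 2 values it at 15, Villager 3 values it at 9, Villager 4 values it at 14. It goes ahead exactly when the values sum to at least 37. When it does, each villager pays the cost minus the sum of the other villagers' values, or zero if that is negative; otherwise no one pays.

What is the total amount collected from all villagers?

29

Total value 40 ≥ cost 37, so it is built.
Villager 1: others sum to 38; max(0, 37 - 38) = 0.
Villager 2: others sum to 25; max(0, 37 - 25) = 12.
Villager 3: others sum to 31; max(0, 37 - 31) = 6.
Villager 4: others sum to 26; max(0, 37 - 26) = 11.
Total collected = 0 + 12 + 6 + 11 = 29.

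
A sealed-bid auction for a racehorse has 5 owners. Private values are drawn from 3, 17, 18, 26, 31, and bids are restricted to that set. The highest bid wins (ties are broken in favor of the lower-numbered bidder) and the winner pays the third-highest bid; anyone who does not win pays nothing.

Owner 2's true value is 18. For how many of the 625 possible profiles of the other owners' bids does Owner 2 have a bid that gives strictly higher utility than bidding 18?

Others bid (3, 3, 3, 26): truth gives 0; bid 26 gives 15 > 0. Violating.
Others bid (3, 3, 3, 31): truth gives 0; bid 31 gives 15 > 0. Violating.
Others bid (3, 3, 17, 26): truth gives 0; bid 26 gives 1 > 0. Violating.
Others bid (3, 3, 17, 31): truth gives 0; bid 31 gives 1 > 0. Violating.
Others bid (3, 3, 3, 3): truth gives 15; no alternative beats it.
Others bid (3, 3, 3, 17): truth gives 15; no alternative beats it.
(Checking all 625 profiles: 64 have a profitable deviation, 561 do not.)

64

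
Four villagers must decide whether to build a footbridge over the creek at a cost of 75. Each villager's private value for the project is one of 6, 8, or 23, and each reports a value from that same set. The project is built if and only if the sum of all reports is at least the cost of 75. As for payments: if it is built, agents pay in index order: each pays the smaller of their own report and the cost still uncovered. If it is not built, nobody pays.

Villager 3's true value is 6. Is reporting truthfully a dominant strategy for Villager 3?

Yes

Check each profile of the others' reports and compare truth against every alternative report.
Others report (23, 23, 23): truth gives 0, best alternative gives -2.
Others report (6, 6, 6): truth gives 0, best alternative gives 0.
Others report (6, 6, 8): truth gives 0, best alternative gives 0.
Others report (6, 6, 23): truth gives 0, best alternative gives 0.
Others report (6, 8, 6): truth gives 0, best alternative gives 0.
Others report (6, 8, 8): truth gives 0, best alternative gives 0.
(Remaining 21 profiles checked similarly; truth is weakly best in each.)
In every case the truthful report is at least as good as any alternative, so it is a dominant strategy.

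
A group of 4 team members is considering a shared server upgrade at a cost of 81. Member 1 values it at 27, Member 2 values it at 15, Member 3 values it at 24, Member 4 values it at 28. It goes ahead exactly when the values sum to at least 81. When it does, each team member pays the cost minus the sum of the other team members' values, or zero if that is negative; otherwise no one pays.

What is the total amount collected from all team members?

Total value 94 ≥ cost 81, so it is built.
Member 1: others sum to 67; max(0, 81 - 67) = 14.
Member 2: others sum to 79; max(0, 81 - 79) = 2.
Member 3: others sum to 70; max(0, 81 - 70) = 11.
Member 4: others sum to 66; max(0, 81 - 66) = 15.
Total collected = 14 + 2 + 11 + 15 = 42.

42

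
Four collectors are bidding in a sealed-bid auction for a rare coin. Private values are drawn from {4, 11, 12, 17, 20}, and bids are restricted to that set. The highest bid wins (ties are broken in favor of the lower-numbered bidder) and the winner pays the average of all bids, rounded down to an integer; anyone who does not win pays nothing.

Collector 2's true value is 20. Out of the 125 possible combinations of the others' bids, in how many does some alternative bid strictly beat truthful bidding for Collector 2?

Others bid (4, 4, 4): truth gives 12; bid 11 gives 15 > 12. Violating.
Others bid (4, 4, 11): truth gives 11; bid 11 gives 13 > 11. Violating.
Others bid (4, 4, 12): truth gives 10; bid 12 gives 12 > 10. Violating.
Others bid (4, 4, 17): truth gives 9; bid 17 gives 10 > 9. Violating.
Others bid (4, 4, 20): truth gives 8; no alternative beats it.
Others bid (4, 11, 20): truth gives 7; no alternative beats it.
(Checking all 125 profiles: 42 have a profitable deviation, 83 do not.)

42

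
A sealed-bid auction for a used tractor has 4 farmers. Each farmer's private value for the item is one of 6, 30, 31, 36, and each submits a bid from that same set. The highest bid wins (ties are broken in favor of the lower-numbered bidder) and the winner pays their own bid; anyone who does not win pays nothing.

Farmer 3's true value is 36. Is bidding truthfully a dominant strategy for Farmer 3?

No

Consider the case where Farmer 1 bids 6, Farmer 2 bids 6 and Farmer 4 bids 6.
Truthful bid 36: wins, pays 36, utility 36 - 36 = 0.
Bid 30 instead: wins, pays 30, utility 36 - 30 = 6.
Since 6 > 0, bidding 30 is strictly better here, so truthful bidding is not dominant.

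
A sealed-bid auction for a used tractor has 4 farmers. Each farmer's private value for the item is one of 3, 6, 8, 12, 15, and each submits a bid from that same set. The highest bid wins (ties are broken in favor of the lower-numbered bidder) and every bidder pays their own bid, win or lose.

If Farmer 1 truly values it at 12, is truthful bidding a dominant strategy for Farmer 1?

Consider the case where Farmer 2 bids 3, Farmer 3 bids 3 and Farmer 4 bids 3.
Truthful bid 12: wins, pays 12, utility 12 - 12 = 0.
Bid 3 instead: wins, pays 3, utility 12 - 3 = 9.
Since 9 > 0, bidding 3 is strictly better here, so truthful bidding is not dominant.

No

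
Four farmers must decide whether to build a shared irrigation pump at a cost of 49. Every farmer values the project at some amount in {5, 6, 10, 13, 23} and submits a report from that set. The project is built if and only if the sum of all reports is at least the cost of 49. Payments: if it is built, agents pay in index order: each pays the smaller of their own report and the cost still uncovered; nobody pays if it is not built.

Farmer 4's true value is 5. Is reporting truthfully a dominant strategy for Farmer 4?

Check each profile of the others' reports and compare truth against every alternative report.
Others report (10, 10, 23): truth gives 0, best alternative gives -1.
Others report (10, 23, 10): truth gives 0, best alternative gives -1.
Others report (23, 10, 10): truth gives 0, best alternative gives -1.
Others report (5, 23, 23): truth gives 5, best alternative gives 5.
Others report (6, 23, 23): truth gives 5, best alternative gives 5.
Others report (10, 23, 23): truth gives 5, best alternative gives 5.
(Remaining 119 profiles checked similarly; truth is weakly best in each.)
In every case the truthful report is at least as good as any alternative, so it is a dominant strategy.

Yes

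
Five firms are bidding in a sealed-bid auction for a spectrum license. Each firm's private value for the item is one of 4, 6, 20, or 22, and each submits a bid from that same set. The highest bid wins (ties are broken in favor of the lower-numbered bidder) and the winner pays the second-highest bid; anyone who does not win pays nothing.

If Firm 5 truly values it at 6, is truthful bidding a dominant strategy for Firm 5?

Yes

Check each profile of the others' bids and compare truth against every alternative bid.
Others bid (4, 4, 4, 4): truth gives 2, best alternative gives 2.
Others bid (4, 4, 4, 6): truth gives 0, best alternative gives 0.
Others bid (4, 4, 4, 20): truth gives 0, best alternative gives 0.
Others bid (4, 4, 4, 22): truth gives 0, best alternative gives 0.
Others bid (4, 4, 6, 4): truth gives 0, best alternative gives 0.
Others bid (4, 4, 6, 6): truth gives 0, best alternative gives 0.
(Remaining 250 profiles checked similarly; truth is weakly best in each.)
In every case the truthful bid is at least as good as any alternative, so it is a dominant strategy.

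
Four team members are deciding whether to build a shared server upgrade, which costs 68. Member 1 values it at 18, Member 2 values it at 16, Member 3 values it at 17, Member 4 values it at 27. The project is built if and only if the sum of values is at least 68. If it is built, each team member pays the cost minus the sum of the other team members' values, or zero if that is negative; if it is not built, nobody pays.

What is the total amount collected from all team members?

38

Total value 78 ≥ cost 68, so it is built.
Member 1: others sum to 60; max(0, 68 - 60) = 8.
Member 2: others sum to 62; max(0, 68 - 62) = 6.
Member 3: others sum to 61; max(0, 68 - 61) = 7.
Member 4: others sum to 51; max(0, 68 - 51) = 17.
Total collected = 8 + 6 + 7 + 17 = 38.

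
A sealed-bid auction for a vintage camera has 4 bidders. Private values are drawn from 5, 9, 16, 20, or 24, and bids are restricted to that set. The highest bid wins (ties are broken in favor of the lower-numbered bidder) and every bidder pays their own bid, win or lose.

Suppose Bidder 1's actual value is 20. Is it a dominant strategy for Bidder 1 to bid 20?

No

Consider the case where Bidder 2 bids 5, Bidder 3 bids 5 and Bidder 4 bids 5.
Truthful bid 20: wins, pays 20, utility 20 - 20 = 0.
Bid 5 instead: wins, pays 5, utility 20 - 5 = 15.
Since 15 > 0, bidding 5 is strictly better here, so truthful bidding is not dominant.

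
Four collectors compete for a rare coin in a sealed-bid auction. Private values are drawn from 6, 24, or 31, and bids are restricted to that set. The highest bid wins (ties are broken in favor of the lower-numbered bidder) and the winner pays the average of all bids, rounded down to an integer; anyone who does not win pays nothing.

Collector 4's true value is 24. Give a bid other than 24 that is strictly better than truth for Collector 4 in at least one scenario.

31

Suppose Collector 1 bids 6, Collector 2 bids 6 and Collector 3 bids 24.
Bid 24: loses, pays 0, utility 0.
Bid 31: wins, pays 16, utility 24 - 16 = 8.
So bidding 31 beats truth here (8 > 0).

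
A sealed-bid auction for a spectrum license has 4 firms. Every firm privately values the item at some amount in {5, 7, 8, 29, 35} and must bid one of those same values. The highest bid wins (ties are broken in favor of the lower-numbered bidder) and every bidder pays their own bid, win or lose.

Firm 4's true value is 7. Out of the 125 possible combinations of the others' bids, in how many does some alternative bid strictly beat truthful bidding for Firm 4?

Others bid (5, 5, 7): truth gives -7; bid 8 gives -1 > -7. Violating.
Others bid (5, 5, 8): truth gives -7; bid 5 gives -5 > -7. Violating.
Others bid (5, 5, 29): truth gives -7; bid 5 gives -5 > -7. Violating.
Others bid (5, 5, 35): truth gives -7; bid 5 gives -5 > -7. Violating.
Others bid (5, 5, 5): truth gives 0; no alternative beats it.
(Checking all 125 profiles: 124 have a profitable deviation, 1 does not.)

124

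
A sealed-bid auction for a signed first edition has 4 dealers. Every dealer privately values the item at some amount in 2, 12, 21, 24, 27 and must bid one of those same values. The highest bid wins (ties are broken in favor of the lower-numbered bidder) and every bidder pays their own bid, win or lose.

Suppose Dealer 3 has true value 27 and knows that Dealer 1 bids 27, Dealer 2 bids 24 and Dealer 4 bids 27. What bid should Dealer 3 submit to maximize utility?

Bid 2: loses but pays 2, utility -2.
Bid 12: loses but pays 12, utility -12.
Bid 21: loses but pays 21, utility -21.
Bid 24: loses but pays 24, utility -24.
Bid 27: loses but pays 27, utility -27.
The best choice is 2 with utility -2.

2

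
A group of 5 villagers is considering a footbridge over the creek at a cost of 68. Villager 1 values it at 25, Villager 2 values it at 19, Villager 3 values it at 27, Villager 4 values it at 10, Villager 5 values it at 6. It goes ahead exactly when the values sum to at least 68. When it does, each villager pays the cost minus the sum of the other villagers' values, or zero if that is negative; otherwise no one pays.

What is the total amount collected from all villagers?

14

Total value 87 ≥ cost 68, so it is built.
Villager 1: others sum to 62; max(0, 68 - 62) = 6.
Villager 2: others sum to 68; max(0, 68 - 68) = 0.
Villager 3: others sum to 60; max(0, 68 - 60) = 8.
Villager 4: others sum to 77; max(0, 68 - 77) = 0.
Villager 5: others sum to 81; max(0, 68 - 81) = 0.
Total collected = 6 + 0 + 8 + 0 + 0 = 14.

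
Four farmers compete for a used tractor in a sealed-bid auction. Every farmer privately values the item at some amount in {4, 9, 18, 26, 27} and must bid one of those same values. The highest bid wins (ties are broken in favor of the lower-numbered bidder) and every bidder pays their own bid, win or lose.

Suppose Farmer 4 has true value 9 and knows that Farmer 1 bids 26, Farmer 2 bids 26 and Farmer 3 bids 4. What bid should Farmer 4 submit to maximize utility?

4

Bid 4: loses but pays 4, utility -4.
Bid 9: loses but pays 9, utility -9.
Bid 18: loses but pays 18, utility -18.
Bid 26: loses but pays 26, utility -26.
Bid 27: wins, pays 27, utility 9 - 27 = -18.
The best choice is 4 with utility -4.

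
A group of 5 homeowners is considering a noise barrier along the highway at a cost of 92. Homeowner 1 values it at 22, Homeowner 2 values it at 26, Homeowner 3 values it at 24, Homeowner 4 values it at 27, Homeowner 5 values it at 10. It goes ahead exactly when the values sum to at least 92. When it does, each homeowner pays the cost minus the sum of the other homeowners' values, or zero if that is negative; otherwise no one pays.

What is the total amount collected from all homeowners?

Total value 109 ≥ cost 92, so it is built.
Homeowner 1: others sum to 87; max(0, 92 - 87) = 5.
Homeowner 2: others sum to 83; max(0, 92 - 83) = 9.
Homeowner 3: others sum to 85; max(0, 92 - 85) = 7.
Homeowner 4: others sum to 82; max(0, 92 - 82) = 10.
Homeowner 5: others sum to 99; max(0, 92 - 99) = 0.
Total collected = 5 + 9 + 7 + 10 + 0 = 31.

31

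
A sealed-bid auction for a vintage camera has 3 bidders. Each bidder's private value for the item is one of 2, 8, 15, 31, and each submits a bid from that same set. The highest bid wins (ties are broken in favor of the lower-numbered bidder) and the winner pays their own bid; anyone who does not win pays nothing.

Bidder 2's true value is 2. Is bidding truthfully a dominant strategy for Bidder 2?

Check each profile of the others' bids and compare truth against every alternative bid.
Others bid (2, 2): truth gives 0, best alternative gives -6.
Others bid (2, 8): truth gives 0, best alternative gives -6.
Others bid (2, 15): truth gives 0, best alternative gives 0.
Others bid (2, 31): truth gives 0, best alternative gives 0.
Others bid (8, 2): truth gives 0, best alternative gives 0.
Others bid (8, 8): truth gives 0, best alternative gives 0.
(Remaining 10 profiles checked similarly; truth is weakly best in each.)
In every case the truthful bid is at least as good as any alternative, so it is a dominant strategy.

Yes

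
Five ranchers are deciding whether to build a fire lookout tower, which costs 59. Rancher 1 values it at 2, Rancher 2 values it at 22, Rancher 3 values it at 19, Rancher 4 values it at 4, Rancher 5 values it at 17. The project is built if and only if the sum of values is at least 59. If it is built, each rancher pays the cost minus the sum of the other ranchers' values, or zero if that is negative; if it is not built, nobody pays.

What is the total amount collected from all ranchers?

Total value 64 ≥ cost 59, so it is built.
Rancher 1: others sum to 62; max(0, 59 - 62) = 0.
Rancher 2: others sum to 42; max(0, 59 - 42) = 17.
Rancher 3: others sum to 45; max(0, 59 - 45) = 14.
Rancher 4: others sum to 60; max(0, 59 - 60) = 0.
Rancher 5: others sum to 47; max(0, 59 - 47) = 12.
Total collected = 0 + 17 + 14 + 0 + 12 = 43.

43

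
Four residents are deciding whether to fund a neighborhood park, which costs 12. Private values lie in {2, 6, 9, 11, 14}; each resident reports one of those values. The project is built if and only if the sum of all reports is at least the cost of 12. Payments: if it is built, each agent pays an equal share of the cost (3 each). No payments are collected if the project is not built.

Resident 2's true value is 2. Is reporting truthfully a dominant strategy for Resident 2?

Check each profile of the others' reports and compare truth against every alternative report.
Others report (2, 2, 2): truth gives 0, best alternative gives -1.
Others report (2, 2, 6): truth gives -1, best alternative gives -1.
Others report (2, 2, 9): truth gives -1, best alternative gives -1.
Others report (2, 2, 11): truth gives -1, best alternative gives -1.
Others report (2, 2, 14): truth gives -1, best alternative gives -1.
Others report (2, 6, 2): truth gives -1, best alternative gives -1.
(Remaining 119 profiles checked similarly; truth is weakly best in each.)
In every case the truthful report is at least as good as any alternative, so it is a dominant strategy.

Yes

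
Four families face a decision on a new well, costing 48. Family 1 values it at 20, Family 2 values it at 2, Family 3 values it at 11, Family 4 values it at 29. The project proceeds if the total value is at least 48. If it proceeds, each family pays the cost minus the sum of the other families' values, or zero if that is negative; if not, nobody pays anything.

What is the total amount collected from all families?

21

Total value 62 ≥ cost 48, so it is built.
Family 1: others sum to 42; max(0, 48 - 42) = 6.
Family 2: others sum to 60; max(0, 48 - 60) = 0.
Family 3: others sum to 51; max(0, 48 - 51) = 0.
Family 4: others sum to 33; max(0, 48 - 33) = 15.
Total collected = 6 + 0 + 0 + 15 = 21.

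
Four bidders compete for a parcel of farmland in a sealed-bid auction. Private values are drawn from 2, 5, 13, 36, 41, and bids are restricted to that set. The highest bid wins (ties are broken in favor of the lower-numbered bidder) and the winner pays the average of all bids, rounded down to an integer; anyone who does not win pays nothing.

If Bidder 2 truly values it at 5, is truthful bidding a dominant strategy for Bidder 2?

Check each profile of the others' bids and compare truth against every alternative bid.
Others bid (2, 2, 2): truth gives 3, best alternative gives 1.
Others bid (2, 2, 5): truth gives 2, best alternative gives 0.
Others bid (2, 5, 2): truth gives 2, best alternative gives 0.
Others bid (2, 5, 5): truth gives 1, best alternative gives 0.
Others bid (2, 2, 13): truth gives 0, best alternative gives 0.
Others bid (2, 2, 36): truth gives 0, best alternative gives 0.
(Remaining 119 profiles checked similarly; truth is weakly best in each.)
In every case the truthful bid is at least as good as any alternative, so it is a dominant strategy.

Yes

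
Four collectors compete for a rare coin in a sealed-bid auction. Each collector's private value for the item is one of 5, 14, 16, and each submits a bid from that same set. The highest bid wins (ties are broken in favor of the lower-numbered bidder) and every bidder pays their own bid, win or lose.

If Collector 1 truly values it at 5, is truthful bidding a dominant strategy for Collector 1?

Check each profile of the others' bids and compare truth against every alternative bid.
Others bid (5, 5, 5): truth gives 0, best alternative gives -9.
Others bid (5, 5, 16): truth gives -5, best alternative gives -11.
Others bid (5, 14, 16): truth gives -5, best alternative gives -11.
Others bid (5, 16, 5): truth gives -5, best alternative gives -11.
Others bid (5, 16, 14): truth gives -5, best alternative gives -11.
Others bid (5, 16, 16): truth gives -5, best alternative gives -11.
(Remaining 21 profiles checked similarly; truth is weakly best in each.)
In every case the truthful bid is at least as good as any alternative, so it is a dominant strategy.

Yes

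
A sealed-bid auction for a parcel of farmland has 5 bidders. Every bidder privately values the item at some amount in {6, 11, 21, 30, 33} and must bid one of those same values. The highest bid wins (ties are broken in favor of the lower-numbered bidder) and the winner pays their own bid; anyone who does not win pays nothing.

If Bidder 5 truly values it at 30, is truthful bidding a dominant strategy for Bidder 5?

No

Consider the case where Bidder 1 bids 6, Bidder 2 bids 6, Bidder 3 bids 6 and Bidder 4 bids 6.
Truthful bid 30: wins, pays 30, utility 30 - 30 = 0.
Bid 11 instead: wins, pays 11, utility 30 - 11 = 19.
Since 19 > 0, bidding 11 is strictly better here, so truthful bidding is not dominant.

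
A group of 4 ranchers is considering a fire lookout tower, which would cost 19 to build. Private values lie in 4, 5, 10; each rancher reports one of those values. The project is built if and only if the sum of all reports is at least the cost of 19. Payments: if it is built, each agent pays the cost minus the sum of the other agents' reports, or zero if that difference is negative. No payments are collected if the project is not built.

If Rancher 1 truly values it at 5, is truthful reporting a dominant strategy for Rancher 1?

Yes

Check each profile of the others' reports and compare truth against every alternative report.
Others report (4, 5, 10): truth gives 5, best alternative gives 5.
Others report (4, 10, 5): truth gives 5, best alternative gives 5.
Others report (4, 10, 10): truth gives 5, best alternative gives 5.
Others report (5, 4, 10): truth gives 5, best alternative gives 5.
Others report (5, 5, 10): truth gives 5, best alternative gives 5.
Others report (5, 10, 4): truth gives 5, best alternative gives 5.
(Remaining 21 profiles checked similarly; truth is weakly best in each.)
In every case the truthful report is at least as good as any alternative, so it is a dominant strategy.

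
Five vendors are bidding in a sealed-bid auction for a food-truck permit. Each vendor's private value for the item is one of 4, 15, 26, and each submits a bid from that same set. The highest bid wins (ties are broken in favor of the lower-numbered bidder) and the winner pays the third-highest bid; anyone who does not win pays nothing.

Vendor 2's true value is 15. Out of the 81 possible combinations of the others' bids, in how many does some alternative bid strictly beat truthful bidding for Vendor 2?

Others bid (4, 4, 4, 26): truth gives 0; bid 26 gives 11 > 0. Violating.
Others bid (4, 4, 26, 4): truth gives 0; bid 26 gives 11 > 0. Violating.
Others bid (4, 26, 4, 4): truth gives 0; bid 26 gives 11 > 0. Violating.
Others bid (15, 4, 4, 4): truth gives 0; bid 26 gives 11 > 0. Violating.
Others bid (4, 4, 4, 4): truth gives 11; no alternative beats it.
Others bid (4, 4, 4, 15): truth gives 11; no alternative beats it.
(Checking all 81 profiles: 4 have a profitable deviation, 77 do not.)

4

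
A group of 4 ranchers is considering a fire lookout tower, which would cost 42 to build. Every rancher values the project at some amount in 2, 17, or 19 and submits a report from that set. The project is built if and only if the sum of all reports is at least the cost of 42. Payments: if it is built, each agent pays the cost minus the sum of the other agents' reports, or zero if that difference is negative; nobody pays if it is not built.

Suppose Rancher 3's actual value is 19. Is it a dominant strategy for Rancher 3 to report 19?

Yes

Check each profile of the others' reports and compare truth against every alternative report.
Others report (17, 17, 17): truth gives 19, best alternative gives 19.
Others report (17, 17, 19): truth gives 19, best alternative gives 19.
Others report (17, 19, 17): truth gives 19, best alternative gives 19.
Others report (17, 19, 19): truth gives 19, best alternative gives 19.
Others report (19, 17, 17): truth gives 19, best alternative gives 19.
Others report (19, 17, 19): truth gives 19, best alternative gives 19.
(Remaining 21 profiles checked similarly; truth is weakly best in each.)
In every case the truthful report is at least as good as any alternative, so it is a dominant strategy.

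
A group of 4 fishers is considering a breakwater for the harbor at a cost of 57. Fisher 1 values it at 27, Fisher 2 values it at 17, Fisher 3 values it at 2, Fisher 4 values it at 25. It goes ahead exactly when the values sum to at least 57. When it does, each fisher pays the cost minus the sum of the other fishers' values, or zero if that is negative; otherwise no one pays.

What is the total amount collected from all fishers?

27

Total value 71 ≥ cost 57, so it is built.
Fisher 1: others sum to 44; max(0, 57 - 44) = 13.
Fisher 2: others sum to 54; max(0, 57 - 54) = 3.
Fisher 3: others sum to 69; max(0, 57 - 69) = 0.
Fisher 4: others sum to 46; max(0, 57 - 46) = 11.
Total collected = 13 + 3 + 0 + 11 = 27.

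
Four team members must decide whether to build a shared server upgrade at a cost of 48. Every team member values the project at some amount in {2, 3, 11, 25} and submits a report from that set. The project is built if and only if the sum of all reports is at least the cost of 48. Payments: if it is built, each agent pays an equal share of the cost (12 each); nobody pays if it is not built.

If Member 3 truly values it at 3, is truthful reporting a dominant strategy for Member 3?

Check each profile of the others' reports and compare truth against every alternative report.
Others report (2, 25, 25): truth gives -9, best alternative gives -9.
Others report (3, 25, 25): truth gives -9, best alternative gives -9.
Others report (11, 11, 25): truth gives -9, best alternative gives -9.
Others report (11, 25, 11): truth gives -9, best alternative gives -9.
Others report (11, 25, 25): truth gives -9, best alternative gives -9.
Others report (25, 2, 25): truth gives -9, best alternative gives -9.
(Remaining 58 profiles checked similarly; truth is weakly best in each.)
In every case the truthful report is at least as good as any alternative, so it is a dominant strategy.

Yes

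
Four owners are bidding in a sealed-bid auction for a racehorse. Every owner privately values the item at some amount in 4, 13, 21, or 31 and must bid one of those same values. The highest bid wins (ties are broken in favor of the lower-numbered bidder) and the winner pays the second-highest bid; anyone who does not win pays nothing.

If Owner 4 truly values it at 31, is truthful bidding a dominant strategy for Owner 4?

Yes

Check each profile of the others' bids and compare truth against every alternative bid.
Others bid (4, 4, 21): truth gives 10, best alternative gives 0.
Others bid (4, 13, 21): truth gives 10, best alternative gives 0.
Others bid (4, 21, 4): truth gives 10, best alternative gives 0.
Others bid (4, 21, 13): truth gives 10, best alternative gives 0.
Others bid (4, 21, 21): truth gives 10, best alternative gives 0.
Others bid (13, 4, 21): truth gives 10, best alternative gives 0.
(Remaining 58 profiles checked similarly; truth is weakly best in each.)
In every case the truthful bid is at least as good as any alternative, so it is a dominant strategy.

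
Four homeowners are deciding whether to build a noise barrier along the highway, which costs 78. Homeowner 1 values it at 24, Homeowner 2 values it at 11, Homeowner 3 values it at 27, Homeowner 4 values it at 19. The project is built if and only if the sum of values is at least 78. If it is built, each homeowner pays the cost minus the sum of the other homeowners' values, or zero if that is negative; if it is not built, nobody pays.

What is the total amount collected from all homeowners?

Total value 81 ≥ cost 78, so it is built.
Homeowner 1: others sum to 57; max(0, 78 - 57) = 21.
Homeowner 2: others sum to 70; max(0, 78 - 70) = 8.
Homeowner 3: others sum to 54; max(0, 78 - 54) = 24.
Homeowner 4: others sum to 62; max(0, 78 - 62) = 16.
Total collected = 21 + 8 + 24 + 16 = 69.

69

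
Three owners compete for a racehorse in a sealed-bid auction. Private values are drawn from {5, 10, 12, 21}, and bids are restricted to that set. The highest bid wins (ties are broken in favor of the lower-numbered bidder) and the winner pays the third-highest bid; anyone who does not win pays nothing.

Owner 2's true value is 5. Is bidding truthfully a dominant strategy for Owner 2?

Yes

Check each profile of the others' bids and compare truth against every alternative bid.
Others bid (5, 5): truth gives 0, best alternative gives 0.
Others bid (5, 10): truth gives 0, best alternative gives 0.
Others bid (5, 12): truth gives 0, best alternative gives 0.
Others bid (5, 21): truth gives 0, best alternative gives 0.
Others bid (10, 5): truth gives 0, best alternative gives 0.
Others bid (10, 10): truth gives 0, best alternative gives 0.
(Remaining 10 profiles checked similarly; truth is weakly best in each.)
In every case the truthful bid is at least as good as any alternative, so it is a dominant strategy.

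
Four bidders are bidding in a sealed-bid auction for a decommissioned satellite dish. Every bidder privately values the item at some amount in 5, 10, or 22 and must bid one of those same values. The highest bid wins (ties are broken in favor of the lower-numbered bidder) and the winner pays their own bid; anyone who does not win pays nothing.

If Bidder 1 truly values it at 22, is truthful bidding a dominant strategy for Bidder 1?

No

Consider the case where Bidder 2 bids 5, Bidder 3 bids 5 and Bidder 4 bids 5.
Truthful bid 22: wins, pays 22, utility 22 - 22 = 0.
Bid 5 instead: wins, pays 5, utility 22 - 5 = 17.
Since 17 > 0, bidding 5 is strictly better here, so truthful bidding is not dominant.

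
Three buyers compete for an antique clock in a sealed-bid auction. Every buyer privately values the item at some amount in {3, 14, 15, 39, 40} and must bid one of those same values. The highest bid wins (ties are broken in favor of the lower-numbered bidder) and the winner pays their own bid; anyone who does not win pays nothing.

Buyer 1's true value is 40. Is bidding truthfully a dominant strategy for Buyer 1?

Consider the case where Buyer 2 bids 3 and Buyer 3 bids 3.
Truthful bid 40: wins, pays 40, utility 40 - 40 = 0.
Bid 3 instead: wins, pays 3, utility 40 - 3 = 37.
Since 37 > 0, bidding 3 is strictly better here, so truthful bidding is not dominant.

No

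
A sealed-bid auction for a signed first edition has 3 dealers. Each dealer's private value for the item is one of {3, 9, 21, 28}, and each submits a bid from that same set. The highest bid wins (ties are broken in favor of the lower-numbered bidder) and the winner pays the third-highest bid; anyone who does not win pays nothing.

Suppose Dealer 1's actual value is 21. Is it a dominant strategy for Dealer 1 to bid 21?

No

Consider the case where Dealer 2 bids 3 and Dealer 3 bids 28.
Truthful bid 21: loses, pays 0, utility 0.
Bid 28 instead: wins, pays 3, utility 21 - 3 = 18.
Since 18 > 0, bidding 28 is strictly better here, so truthful bidding is not dominant.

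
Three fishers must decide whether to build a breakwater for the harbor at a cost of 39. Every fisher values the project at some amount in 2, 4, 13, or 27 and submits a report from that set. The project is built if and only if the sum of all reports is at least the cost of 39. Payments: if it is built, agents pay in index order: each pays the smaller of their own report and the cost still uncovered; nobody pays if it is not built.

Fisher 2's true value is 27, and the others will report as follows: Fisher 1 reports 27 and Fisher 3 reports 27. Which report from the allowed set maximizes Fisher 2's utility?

2

Report 2: project built, pays 2, utility 27 - 2 = 25.
Report 4: project built, pays 4, utility 27 - 4 = 23.
Report 13: project built, pays 12, utility 27 - 12 = 15.
Report 27: project built, pays 12, utility 27 - 12 = 15.
The best choice is 2 with utility 25.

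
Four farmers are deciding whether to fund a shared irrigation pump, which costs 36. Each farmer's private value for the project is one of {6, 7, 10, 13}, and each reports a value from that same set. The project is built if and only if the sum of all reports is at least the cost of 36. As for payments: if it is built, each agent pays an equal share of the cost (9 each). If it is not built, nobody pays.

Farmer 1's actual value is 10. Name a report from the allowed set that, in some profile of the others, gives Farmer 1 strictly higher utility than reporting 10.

13

Suppose Farmer 2 reports 6, Farmer 3 reports 6 and Farmer 4 reports 13.
Report 10: project not built, utility 0.
Report 13: project built, pays 9, utility 10 - 9 = 1.
So reporting 13 beats truth here (1 > 0).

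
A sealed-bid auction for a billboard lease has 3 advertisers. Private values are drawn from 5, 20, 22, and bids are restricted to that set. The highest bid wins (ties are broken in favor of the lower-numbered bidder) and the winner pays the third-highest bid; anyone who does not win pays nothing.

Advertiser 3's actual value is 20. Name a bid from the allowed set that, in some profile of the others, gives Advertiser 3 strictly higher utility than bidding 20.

Suppose Advertiser 1 bids 5 and Advertiser 2 bids 20.
Bid 20: loses, pays 0, utility 0.
Bid 22: wins, pays 5, utility 20 - 5 = 15.
So bidding 22 beats truth here (15 > 0).

22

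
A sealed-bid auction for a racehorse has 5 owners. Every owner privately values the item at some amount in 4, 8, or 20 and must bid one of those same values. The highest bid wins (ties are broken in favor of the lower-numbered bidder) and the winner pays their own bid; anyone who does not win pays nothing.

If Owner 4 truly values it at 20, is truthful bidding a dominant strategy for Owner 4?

No

Consider the case where Owner 1 bids 4, Owner 2 bids 4, Owner 3 bids 4 and Owner 5 bids 4.
Truthful bid 20: wins, pays 20, utility 20 - 20 = 0.
Bid 8 instead: wins, pays 8, utility 20 - 8 = 12.
Since 12 > 0, bidding 8 is strictly better here, so truthful bidding is not dominant.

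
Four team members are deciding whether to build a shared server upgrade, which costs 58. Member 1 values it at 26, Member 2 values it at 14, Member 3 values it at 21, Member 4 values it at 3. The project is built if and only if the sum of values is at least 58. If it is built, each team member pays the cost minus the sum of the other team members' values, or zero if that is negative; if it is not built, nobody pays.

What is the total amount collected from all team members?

Total value 64 ≥ cost 58, so it is built.
Member 1: others sum to 38; max(0, 58 - 38) = 20.
Member 2: others sum to 50; max(0, 58 - 50) = 8.
Member 3: others sum to 43; max(0, 58 - 43) = 15.
Member 4: others sum to 61; max(0, 58 - 61) = 0.
Total collected = 20 + 8 + 15 + 0 = 43.

43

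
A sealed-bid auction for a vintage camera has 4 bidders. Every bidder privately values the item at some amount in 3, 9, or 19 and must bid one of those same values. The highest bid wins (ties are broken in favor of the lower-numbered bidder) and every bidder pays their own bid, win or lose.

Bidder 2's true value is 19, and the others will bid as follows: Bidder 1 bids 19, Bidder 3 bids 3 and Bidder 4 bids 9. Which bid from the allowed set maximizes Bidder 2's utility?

Bid 3: loses but pays 3, utility -3.
Bid 9: loses but pays 9, utility -9.
Bid 19: loses but pays 19, utility -19.
The best choice is 3 with utility -3.

3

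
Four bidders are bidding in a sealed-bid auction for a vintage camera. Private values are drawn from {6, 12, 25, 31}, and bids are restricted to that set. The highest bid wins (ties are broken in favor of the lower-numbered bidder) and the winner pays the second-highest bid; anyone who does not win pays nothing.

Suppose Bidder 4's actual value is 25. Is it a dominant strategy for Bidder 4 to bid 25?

Check each profile of the others' bids and compare truth against every alternative bid.
Others bid (6, 6, 6): truth gives 19, best alternative gives 19.
Others bid (6, 6, 12): truth gives 13, best alternative gives 13.
Others bid (6, 12, 6): truth gives 13, best alternative gives 13.
Others bid (6, 12, 12): truth gives 13, best alternative gives 13.
Others bid (12, 6, 6): truth gives 13, best alternative gives 13.
Others bid (12, 6, 12): truth gives 13, best alternative gives 13.
(Remaining 58 profiles checked similarly; truth is weakly best in each.)
In every case the truthful bid is at least as good as any alternative, so it is a dominant strategy.

Yes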